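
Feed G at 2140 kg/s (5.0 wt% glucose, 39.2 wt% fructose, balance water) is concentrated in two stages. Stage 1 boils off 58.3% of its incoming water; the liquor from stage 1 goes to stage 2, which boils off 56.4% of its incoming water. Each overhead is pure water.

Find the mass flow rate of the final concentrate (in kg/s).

1163 kg/s

water in feed = 2140×0.558 = 1194.1 kg/s.
After stage 1: water left = (1−0.583)×1194.1 = 497.95; stream total = 1443.8 kg/s.
After stage 2: water left = (1−0.564)×497.95 = 217.11; final concentrate = 1163 kg/s.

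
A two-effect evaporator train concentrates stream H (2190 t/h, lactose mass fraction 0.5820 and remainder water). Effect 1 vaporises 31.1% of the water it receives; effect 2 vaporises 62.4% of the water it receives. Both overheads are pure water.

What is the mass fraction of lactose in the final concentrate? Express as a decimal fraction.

0.8431

water in feed = 2190×0.418 = 915.42 t/h.
After stage 1: water left = (1−0.311)×915.42 = 630.72; stream total = 1905.3 t/h.
After stage 2: water left = (1−0.624)×630.72 = 237.15; final concentrate = 1511.7 t/h.
lactose fraction = 1274.6/1511.7 = 0.8431.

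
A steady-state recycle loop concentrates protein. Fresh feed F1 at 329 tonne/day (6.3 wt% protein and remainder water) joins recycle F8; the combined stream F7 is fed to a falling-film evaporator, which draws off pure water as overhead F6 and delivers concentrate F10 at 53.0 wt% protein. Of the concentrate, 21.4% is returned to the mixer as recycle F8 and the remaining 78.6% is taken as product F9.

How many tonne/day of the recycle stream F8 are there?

10.65 tonne/day

Overall protein balance (none leaves overhead): protein in fresh feed = protein in product, i.e. 329×0.063 = (1−0.214)·F10·0.530.
F10 = 20.727/(0.530×0.786) = 49.755 tonne/day.
Recycle F8 = 0.214×49.755 = 10.648 tonne/day.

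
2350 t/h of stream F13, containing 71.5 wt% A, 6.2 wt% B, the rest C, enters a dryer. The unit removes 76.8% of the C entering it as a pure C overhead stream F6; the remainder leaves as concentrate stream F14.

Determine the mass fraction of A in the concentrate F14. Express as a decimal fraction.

0.863

A is not removed: 2350×0.715 = 1680.2 t/h of A enters F14.
C entering = 2350×0.223 = 524.05 t/h; overhead removed = 0.768×524.05 = 402.47 t/h.
Concentrate = 2350 − 402.47 = 1947.5 t/h.
Mass fraction = 1680.2/1947.5 = 0.863.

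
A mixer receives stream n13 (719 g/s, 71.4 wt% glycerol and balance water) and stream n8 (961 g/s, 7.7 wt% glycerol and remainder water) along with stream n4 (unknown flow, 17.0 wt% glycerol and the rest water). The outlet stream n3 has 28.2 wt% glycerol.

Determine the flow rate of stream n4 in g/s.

1014 g/s

Let n4 be the unknown flow. Total out = 1680 + n4.
glycerol balance: 587.36 + 0.170·n4 = 0.282·(1680 + n4)
(0.170 − 0.282)·n4 = 0.282×1680 − 587.36 = -113.6
n4 = -113.6 / -0.112 = 1014.3 g/s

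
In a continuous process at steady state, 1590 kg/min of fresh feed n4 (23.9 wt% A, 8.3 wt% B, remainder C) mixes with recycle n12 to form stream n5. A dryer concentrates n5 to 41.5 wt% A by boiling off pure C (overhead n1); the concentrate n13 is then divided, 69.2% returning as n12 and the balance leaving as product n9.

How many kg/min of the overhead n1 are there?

Overall A balance (none leaves overhead): A in fresh feed = A in product, i.e. 1590×0.239 = (1−0.692)·n13·0.415.
n13 = 380.01/(0.415×0.308) = 2973 kg/min.
Recycle n12 = 0.692×2973 = 2057.3 kg/min.
Combined feed n5 = 1590 + 2057.3 = 3647.3 kg/min.
Overhead n1 = n5 − n13 = 3647.3 − 2973 = 674.31 kg/min.

674.3 kg/min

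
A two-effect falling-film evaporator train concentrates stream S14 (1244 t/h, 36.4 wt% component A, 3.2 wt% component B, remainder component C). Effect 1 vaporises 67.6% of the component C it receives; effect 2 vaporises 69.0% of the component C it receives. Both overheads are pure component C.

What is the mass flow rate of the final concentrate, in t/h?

568.1 t/h

component C in feed = 1244×0.604 = 751.38 t/h.
After stage 1: component C left = (1−0.676)×751.38 = 243.45; stream total = 736.07 t/h.
After stage 2: component C left = (1−0.690)×243.45 = 75.468; final concentrate = 568.09 t/h.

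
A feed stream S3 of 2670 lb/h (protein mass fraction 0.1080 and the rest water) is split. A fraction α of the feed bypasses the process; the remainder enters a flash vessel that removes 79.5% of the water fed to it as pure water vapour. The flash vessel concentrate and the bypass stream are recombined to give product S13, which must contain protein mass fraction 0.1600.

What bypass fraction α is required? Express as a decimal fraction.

All 2670×0.108 = 288.36 lb/h of protein reaches S13, so S13 = 288.36/0.160 = 1802.2 lb/h and vapour = 867.75 lb/h.
The evaporator receives (1−α)·2670 of feed at 0.892 water and removes 0.795 of that water:
0.795×0.892×(1−α)×2670 = 867.75
(1−α) = 867.75/1893.4 = 0.4583;  α = 0.5417.

0.542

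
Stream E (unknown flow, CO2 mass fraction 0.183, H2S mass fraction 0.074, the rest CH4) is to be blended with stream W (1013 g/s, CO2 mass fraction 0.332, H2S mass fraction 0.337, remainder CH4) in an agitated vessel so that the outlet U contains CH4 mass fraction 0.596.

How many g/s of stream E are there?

1826 g/s

Let E be the unknown flow. Total out = 1013 + E.
CH4 balance: 335.3 + 0.743·E = 0.596·(1013 + E)
(0.743 − 0.596)·E = 0.596×1013 − 335.3 = 268.44
E = 268.44 / 0.147 = 1826.2 g/s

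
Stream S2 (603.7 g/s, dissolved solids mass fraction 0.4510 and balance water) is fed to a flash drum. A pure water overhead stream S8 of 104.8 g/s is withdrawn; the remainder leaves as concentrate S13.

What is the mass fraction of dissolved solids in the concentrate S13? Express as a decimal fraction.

dissolved solids is not removed: 603.7×0.451 = 272.27 g/s of dissolved solids enters S13.
Concentrate = 603.7 − 104.8 = 498.9 g/s.
Mass fraction = 272.27/498.9 = 0.5457.

0.5457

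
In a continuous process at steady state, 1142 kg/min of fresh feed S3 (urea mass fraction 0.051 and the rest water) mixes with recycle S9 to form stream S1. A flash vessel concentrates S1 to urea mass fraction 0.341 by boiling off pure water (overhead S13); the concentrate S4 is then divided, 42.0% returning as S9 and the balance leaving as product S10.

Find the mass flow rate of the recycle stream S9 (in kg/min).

Overall urea balance (none leaves overhead): urea in fresh feed = urea in product, i.e. 1142×0.051 = (1−0.420)·S4·0.341.
S4 = 58.242/(0.341×0.580) = 294.48 kg/min.
Recycle S9 = 0.420×294.48 = 123.68 kg/min.

123.7 kg/min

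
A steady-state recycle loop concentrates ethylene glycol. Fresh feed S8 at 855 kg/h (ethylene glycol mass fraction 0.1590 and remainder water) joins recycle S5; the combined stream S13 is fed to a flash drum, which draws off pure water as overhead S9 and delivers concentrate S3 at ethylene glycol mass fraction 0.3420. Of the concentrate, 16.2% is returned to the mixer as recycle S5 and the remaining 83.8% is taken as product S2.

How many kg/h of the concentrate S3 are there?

474.3 kg/h

Overall ethylene glycol balance (none leaves overhead): ethylene glycol in fresh feed = ethylene glycol in product, i.e. 855×0.159 = (1−0.162)·S3·0.342.
S3 = 135.94/(0.342×0.838) = 474.34 kg/h.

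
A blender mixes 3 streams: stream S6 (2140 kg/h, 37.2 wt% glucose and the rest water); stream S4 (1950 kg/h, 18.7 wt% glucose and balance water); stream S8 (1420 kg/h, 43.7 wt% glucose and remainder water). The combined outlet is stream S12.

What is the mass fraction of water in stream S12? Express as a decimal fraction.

Total flow out = 2140 + 1950 + 1420 = 5510 kg/h.
water in = 2140×0.628 + 1950×0.813 + 1420×0.563 = 3728.7 kg/h.
water mass fraction in S12 = 3728.7/5510 = 0.677.

0.677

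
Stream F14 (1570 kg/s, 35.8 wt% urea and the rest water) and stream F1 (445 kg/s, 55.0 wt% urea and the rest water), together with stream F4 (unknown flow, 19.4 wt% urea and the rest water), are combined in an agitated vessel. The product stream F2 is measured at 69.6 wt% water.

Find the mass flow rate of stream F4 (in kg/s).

Let F4 be the unknown flow. Total out = 2015 + F4.
water balance: 1208.2 + 0.806·F4 = 0.696·(2015 + F4)
(0.806 − 0.696)·F4 = 0.696×2015 − 1208.2 = 194.25
F4 = 194.25 / 0.110 = 1765.9 kg/s

1766 kg/s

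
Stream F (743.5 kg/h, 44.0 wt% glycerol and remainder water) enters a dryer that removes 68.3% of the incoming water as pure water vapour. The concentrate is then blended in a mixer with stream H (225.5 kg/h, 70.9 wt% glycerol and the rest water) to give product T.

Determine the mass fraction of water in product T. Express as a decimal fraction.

0.289

Vapour removed = 0.683×0.560×743.5 = 284.37 kg/h; concentrate = 459.13 kg/h.
water reaching the mixer = 131.99 (from concentrate) + 225.5×0.291 = 197.61 kg/h.
Product flow = 459.13 + 225.5 = 684.63 kg/h; water fraction = 0.289.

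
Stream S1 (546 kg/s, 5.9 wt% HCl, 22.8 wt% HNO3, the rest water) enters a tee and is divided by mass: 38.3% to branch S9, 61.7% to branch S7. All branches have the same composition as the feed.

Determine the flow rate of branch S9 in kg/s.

209.1 kg/s

Branch S9 flow = 0.383×546 = 209.12 kg/s.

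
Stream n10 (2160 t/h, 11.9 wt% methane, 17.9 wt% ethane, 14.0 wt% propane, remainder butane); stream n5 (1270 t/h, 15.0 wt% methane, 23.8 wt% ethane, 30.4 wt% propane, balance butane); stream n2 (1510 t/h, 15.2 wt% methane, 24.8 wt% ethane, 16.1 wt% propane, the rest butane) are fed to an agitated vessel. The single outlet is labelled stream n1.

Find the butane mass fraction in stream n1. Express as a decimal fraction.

0.459

Total flow out = 2160 + 1270 + 1510 = 4940 t/h.
butane in = 2160×0.562 + 1270×0.308 + 1510×0.439 = 2268 t/h.
butane mass fraction in n1 = 2268/4940 = 0.459.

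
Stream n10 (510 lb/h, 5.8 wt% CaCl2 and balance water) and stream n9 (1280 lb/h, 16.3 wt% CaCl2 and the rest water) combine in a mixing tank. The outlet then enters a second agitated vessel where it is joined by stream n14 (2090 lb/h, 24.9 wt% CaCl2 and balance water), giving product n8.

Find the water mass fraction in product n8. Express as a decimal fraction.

Overall, product flow = 3880 lb/h.
water in = 510×0.942 + 1280×0.837 + 2090×0.751 = 3121.4 lb/h.
water fraction in n8 = 0.804.

0.804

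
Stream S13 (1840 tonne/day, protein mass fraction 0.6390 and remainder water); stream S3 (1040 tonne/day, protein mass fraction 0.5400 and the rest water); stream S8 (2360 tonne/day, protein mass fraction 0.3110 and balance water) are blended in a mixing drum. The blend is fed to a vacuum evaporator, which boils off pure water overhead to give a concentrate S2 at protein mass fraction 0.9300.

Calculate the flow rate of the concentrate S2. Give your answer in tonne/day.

2657 tonne/day

protein entering = 1840×0.639 + 1040×0.540 + 2360×0.311 = 2471.3 tonne/day.
All protein reports to S2, so S2 = 2471.3/0.930 = 2657.3 tonne/day.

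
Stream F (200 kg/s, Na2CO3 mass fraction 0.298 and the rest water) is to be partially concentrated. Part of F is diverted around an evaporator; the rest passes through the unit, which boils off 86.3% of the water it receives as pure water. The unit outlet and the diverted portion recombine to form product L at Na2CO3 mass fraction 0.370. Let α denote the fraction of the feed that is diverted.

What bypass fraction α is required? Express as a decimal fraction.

All 200×0.298 = 59.6 kg/s of Na2CO3 reaches L, so L = 59.6/0.370 = 161.08 kg/s and vapour = 38.919 kg/s.
The evaporator receives (1−α)·200 of feed at 0.702 water and removes 0.863 of that water:
0.863×0.702×(1−α)×200 = 38.919
(1−α) = 38.919/121.17 = 0.3212;  α = 0.6788.

0.679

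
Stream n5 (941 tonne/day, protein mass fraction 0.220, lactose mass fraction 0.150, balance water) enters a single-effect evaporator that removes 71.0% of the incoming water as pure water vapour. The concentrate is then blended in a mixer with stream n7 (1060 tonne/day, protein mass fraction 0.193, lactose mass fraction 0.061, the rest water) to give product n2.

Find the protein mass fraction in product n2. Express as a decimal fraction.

0.260

Vapour removed = 0.710×0.630×941 = 420.91 tonne/day; concentrate = 520.09 tonne/day.
protein reaching the mixer = 207.02 (from concentrate) + 1060×0.193 = 411.6 tonne/day.
Product flow = 520.09 + 1060 = 1580.1 tonne/day; protein fraction = 0.260.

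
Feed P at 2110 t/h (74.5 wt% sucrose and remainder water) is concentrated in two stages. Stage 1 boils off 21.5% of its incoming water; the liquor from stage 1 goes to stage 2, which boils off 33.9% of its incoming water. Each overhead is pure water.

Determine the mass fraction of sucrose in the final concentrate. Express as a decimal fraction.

0.849

water in feed = 2110×0.255 = 538.05 t/h.
After stage 1: water left = (1−0.215)×538.05 = 422.37; stream total = 1994.3 t/h.
After stage 2: water left = (1−0.339)×422.37 = 279.19; final concentrate = 1851.1 t/h.
sucrose fraction = 1572/1851.1 = 0.849.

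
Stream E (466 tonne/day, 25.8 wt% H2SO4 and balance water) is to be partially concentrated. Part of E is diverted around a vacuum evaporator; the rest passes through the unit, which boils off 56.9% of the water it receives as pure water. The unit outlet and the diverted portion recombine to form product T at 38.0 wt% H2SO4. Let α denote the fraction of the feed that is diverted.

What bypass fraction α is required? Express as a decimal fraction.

0.240

All 466×0.258 = 120.23 tonne/day of H2SO4 reaches T, so T = 120.23/0.380 = 316.39 tonne/day and vapour = 149.61 tonne/day.
The evaporator receives (1−α)·466 of feed at 0.742 water and removes 0.569 of that water:
0.569×0.742×(1−α)×466 = 149.61
(1−α) = 149.61/196.74 = 0.7604;  α = 0.2396.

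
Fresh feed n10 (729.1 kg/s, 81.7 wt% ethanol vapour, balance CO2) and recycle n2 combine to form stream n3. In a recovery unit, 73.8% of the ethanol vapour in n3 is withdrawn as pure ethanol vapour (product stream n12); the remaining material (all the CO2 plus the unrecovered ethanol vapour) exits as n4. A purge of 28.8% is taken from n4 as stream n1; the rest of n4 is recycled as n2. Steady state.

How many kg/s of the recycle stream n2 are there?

466.5 kg/s

CO2 enters only via n10 and leaves only via the purge: 729.1×0.183 = 0.288×(CO2 in n4), and the recovery unit passes all CO2, so CO2 in n3 = CO2 in n4 = 463.28 kg/s.
ethanol vapour in n3: m_A = 729.1×0.817 + (1−0.288)·(1−0.738)·m_A, so m_A = 595.67/0.8135 = 732.28 kg/s.
n4 = (1−0.738)×732.28 + 463.28 = 655.14 kg/s.
Recycle n2 = (1−0.288)×655.14 = 466.46 kg/s.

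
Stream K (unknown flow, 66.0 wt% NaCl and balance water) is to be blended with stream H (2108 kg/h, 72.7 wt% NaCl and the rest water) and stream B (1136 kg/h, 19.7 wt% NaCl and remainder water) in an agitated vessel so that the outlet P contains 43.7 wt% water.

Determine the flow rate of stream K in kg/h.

722.3 kg/h

Let K be the unknown flow. Total out = 3244 + K.
water balance: 1487.7 + 0.340·K = 0.437·(3244 + K)
(0.340 − 0.437)·K = 0.437×3244 − 1487.7 = -70.064
K = -70.064 / -0.097 = 722.31 kg/h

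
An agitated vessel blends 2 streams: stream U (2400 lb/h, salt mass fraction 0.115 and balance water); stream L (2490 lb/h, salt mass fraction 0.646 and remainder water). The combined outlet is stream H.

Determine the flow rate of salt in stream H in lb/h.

1885 lb/h

salt out = salt in = 2400×0.115 + 2490×0.646 = 1884.5 lb/h.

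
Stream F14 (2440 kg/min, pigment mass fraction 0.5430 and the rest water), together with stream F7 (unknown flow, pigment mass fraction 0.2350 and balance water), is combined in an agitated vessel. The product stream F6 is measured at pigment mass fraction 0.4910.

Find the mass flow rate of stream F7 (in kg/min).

495.6 kg/min

Let F7 be the unknown flow. Total out = 2440 + F7.
pigment balance: 1324.9 + 0.235·F7 = 0.491·(2440 + F7)
(0.235 − 0.491)·F7 = 0.491×2440 − 1324.9 = -126.88
F7 = -126.88 / -0.256 = 495.63 kg/min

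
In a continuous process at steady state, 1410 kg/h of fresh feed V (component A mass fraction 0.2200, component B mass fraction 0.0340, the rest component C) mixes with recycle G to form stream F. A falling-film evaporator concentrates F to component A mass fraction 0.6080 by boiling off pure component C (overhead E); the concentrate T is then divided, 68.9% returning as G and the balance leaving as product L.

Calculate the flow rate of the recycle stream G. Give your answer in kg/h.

Overall component A balance (none leaves overhead): component A in fresh feed = component A in product, i.e. 1410×0.220 = (1−0.689)·T·0.608.
T = 310.2/(0.608×0.311) = 1640.5 kg/h.
Recycle G = 0.689×1640.5 = 1130.3 kg/h.

1130 kg/h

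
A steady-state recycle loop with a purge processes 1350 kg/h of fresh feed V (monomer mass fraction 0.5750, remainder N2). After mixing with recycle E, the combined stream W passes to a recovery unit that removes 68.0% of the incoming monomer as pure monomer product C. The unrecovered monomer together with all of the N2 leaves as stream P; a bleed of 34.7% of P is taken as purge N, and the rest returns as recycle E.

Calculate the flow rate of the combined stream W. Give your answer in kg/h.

2635 kg/h

N2 enters only via V and leaves only via the purge: 1350×0.425 = 0.347×(N2 in P), and the recovery unit passes all N2, so N2 in W = N2 in P = 1653.5 kg/h.
monomer in W: m_A = 1350×0.575 + (1−0.347)·(1−0.680)·m_A, so m_A = 776.25/0.7910 = 981.3 kg/h.
W = 981.3 + 1653.5 = 2634.8 kg/h.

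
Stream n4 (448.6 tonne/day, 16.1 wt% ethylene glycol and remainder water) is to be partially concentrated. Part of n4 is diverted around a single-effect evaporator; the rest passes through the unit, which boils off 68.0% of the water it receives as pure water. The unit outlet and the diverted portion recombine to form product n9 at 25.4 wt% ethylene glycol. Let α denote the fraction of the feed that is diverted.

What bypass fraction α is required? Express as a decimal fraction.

0.358

All 448.6×0.161 = 72.225 tonne/day of ethylene glycol reaches n9, so n9 = 72.225/0.254 = 284.35 tonne/day and vapour = 164.25 tonne/day.
The evaporator receives (1−α)·448.6 of feed at 0.839 water and removes 0.680 of that water:
0.680×0.839×(1−α)×448.6 = 164.25
(1−α) = 164.25/255.94 = 0.6418;  α = 0.3582.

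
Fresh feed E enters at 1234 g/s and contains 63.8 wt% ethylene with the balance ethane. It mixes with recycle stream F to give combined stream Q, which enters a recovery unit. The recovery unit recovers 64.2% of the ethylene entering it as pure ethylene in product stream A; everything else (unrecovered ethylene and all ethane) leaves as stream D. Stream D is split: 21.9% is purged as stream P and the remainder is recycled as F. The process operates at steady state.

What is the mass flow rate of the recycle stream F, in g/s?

ethane enters only via E and leaves only via the purge: 1234×0.362 = 0.219×(ethane in D), and the recovery unit passes all ethane, so ethane in Q = ethane in D = 2039.8 g/s.
ethylene in Q: m_A = 1234×0.638 + (1−0.219)·(1−0.642)·m_A, so m_A = 787.29/0.7204 = 1092.9 g/s.
D = (1−0.642)×1092.9 + 2039.8 = 2431 g/s.
Recycle F = (1−0.219)×2431 = 1898.6 g/s.

1899 g/s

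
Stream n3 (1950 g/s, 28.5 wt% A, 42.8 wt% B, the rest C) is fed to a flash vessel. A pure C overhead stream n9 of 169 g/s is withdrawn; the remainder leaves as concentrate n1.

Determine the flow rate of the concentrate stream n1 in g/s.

Concentrate = 1950 − 169 = 1781 g/s.

1781 g/s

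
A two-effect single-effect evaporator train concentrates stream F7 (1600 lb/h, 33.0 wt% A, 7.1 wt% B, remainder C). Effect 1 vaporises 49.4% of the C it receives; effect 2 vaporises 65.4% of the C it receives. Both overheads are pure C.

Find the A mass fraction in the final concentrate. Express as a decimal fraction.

0.652

C in feed = 1600×0.599 = 958.4 lb/h.
After stage 1: C left = (1−0.494)×958.4 = 484.95; stream total = 1126.6 lb/h.
After stage 2: C left = (1−0.654)×484.95 = 167.79; final concentrate = 809.39 lb/h.
A fraction = 528/809.39 = 0.652.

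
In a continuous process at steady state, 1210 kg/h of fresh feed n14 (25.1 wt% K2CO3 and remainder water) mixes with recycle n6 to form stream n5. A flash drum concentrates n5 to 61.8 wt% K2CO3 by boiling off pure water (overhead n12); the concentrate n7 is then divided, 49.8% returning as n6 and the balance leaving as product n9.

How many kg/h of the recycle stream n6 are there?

487.5 kg/h

Overall K2CO3 balance (none leaves overhead): K2CO3 in fresh feed = K2CO3 in product, i.e. 1210×0.251 = (1−0.498)·n7·0.618.
n7 = 303.71/(0.618×0.502) = 978.96 kg/h.
Recycle n6 = 0.498×978.96 = 487.52 kg/h.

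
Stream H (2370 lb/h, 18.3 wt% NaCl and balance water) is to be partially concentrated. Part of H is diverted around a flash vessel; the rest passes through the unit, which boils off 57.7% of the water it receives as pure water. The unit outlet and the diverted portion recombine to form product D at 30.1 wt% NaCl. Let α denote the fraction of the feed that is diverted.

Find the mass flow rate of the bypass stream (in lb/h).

All 2370×0.183 = 433.71 lb/h of NaCl reaches D, so D = 433.71/0.301 = 1440.9 lb/h and vapour = 929.1 lb/h.
The evaporator receives (1−α)·2370 of feed at 0.817 water and removes 0.577 of that water:
0.577×0.817×(1−α)×2370 = 929.1
(1−α) = 929.1/1117.2 = 0.8316;  α = 0.1684.
Bypass flow = 0.1684×2370 = 399.09 lb/h.

399.1 lb/h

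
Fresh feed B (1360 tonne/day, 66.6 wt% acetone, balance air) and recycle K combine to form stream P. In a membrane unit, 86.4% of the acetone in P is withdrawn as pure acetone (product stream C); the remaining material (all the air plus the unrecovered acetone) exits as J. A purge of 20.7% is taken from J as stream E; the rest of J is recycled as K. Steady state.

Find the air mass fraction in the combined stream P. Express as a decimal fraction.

air enters only via B and leaves only via the purge: 1360×0.334 = 0.207×(air in J), and the membrane unit passes all air, so air in P = air in J = 2194.4 tonne/day.
acetone in P: m_A = 1360×0.666 + (1−0.207)·(1−0.864)·m_A, so m_A = 905.76/0.8922 = 1015.3 tonne/day.
P = 1015.3 + 2194.4 = 3209.6 tonne/day.
air fraction in P = 2194.4/3209.6 = 0.6837.

0.6837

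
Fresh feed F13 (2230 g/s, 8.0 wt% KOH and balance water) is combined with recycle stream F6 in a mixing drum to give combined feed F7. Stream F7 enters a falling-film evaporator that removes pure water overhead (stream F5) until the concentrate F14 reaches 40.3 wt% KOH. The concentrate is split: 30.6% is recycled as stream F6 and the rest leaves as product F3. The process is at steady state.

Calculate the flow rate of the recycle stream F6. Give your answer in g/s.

195.2 g/s

Overall KOH balance (none leaves overhead): KOH in fresh feed = KOH in product, i.e. 2230×0.080 = (1−0.306)·F14·0.403.
F14 = 178.4/(0.403×0.694) = 637.87 g/s.
Recycle F6 = 0.306×637.87 = 195.19 g/s.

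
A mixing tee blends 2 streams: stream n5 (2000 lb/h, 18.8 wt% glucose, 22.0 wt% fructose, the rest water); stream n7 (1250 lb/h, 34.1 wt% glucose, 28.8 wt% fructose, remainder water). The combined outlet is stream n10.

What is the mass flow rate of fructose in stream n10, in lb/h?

800 lb/h

fructose out = fructose in = 2000×0.220 + 1250×0.288 = 800 lb/h.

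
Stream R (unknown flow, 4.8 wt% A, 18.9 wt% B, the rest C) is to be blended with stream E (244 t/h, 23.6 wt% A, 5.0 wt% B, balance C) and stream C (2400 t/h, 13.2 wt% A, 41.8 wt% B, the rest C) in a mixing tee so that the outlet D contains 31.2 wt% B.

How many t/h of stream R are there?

Let R be the unknown flow. Total out = 2644 + R.
B balance: 1015.4 + 0.189·R = 0.312·(2644 + R)
(0.189 − 0.312)·R = 0.312×2644 − 1015.4 = -190.47
R = -190.47 / -0.123 = 1548.6 t/h

1549 t/h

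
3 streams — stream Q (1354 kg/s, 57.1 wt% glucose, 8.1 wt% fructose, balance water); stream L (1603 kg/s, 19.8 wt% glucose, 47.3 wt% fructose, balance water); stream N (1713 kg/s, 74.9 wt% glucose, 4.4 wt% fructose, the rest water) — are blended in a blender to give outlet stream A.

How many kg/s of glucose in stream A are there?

glucose out = glucose in = 1354×0.571 + 1603×0.198 + 1713×0.749 = 2373.6 kg/s.

2374 kg/s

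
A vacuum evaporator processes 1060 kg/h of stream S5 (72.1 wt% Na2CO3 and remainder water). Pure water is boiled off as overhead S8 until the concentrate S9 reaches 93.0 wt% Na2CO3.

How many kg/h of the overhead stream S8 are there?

238.2 kg/h

Na2CO3 is conserved: 1060×0.721 = 764.26 kg/h all reports to the concentrate.
Concentrate = 764.26/(target fraction) = 821.78 kg/h.
Overhead = 1060 − 821.78 = 238.22 kg/h.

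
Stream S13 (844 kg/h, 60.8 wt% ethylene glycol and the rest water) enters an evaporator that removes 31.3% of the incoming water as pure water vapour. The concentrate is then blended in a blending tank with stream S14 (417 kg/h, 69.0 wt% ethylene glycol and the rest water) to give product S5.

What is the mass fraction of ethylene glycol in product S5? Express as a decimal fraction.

Vapour removed = 0.313×0.392×844 = 103.56 kg/h; concentrate = 740.44 kg/h.
ethylene glycol reaching the mixer = 513.15 (from concentrate) + 417×0.690 = 800.88 kg/h.
Product flow = 740.44 + 417 = 1157.4 kg/h; ethylene glycol fraction = 0.6919.

0.6919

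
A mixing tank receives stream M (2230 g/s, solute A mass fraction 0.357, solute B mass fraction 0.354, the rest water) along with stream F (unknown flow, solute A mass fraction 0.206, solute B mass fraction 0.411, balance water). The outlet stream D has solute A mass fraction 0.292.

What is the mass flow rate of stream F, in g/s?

1685 g/s

Let F be the unknown flow. Total out = 2230 + F.
solute A balance: 796.11 + 0.206·F = 0.292·(2230 + F)
(0.206 − 0.292)·F = 0.292×2230 − 796.11 = -144.95
F = -144.95 / -0.086 = 1685.5 g/s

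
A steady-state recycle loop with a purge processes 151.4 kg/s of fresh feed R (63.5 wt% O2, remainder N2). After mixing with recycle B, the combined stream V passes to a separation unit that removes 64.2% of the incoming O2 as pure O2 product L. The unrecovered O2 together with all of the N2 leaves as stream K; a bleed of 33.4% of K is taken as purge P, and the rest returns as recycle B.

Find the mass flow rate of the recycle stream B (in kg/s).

N2 enters only via R and leaves only via the purge: 151.4×0.365 = 0.334×(N2 in K), and the separation unit passes all N2, so N2 in V = N2 in K = 165.45 kg/s.
O2 in V: m_A = 151.4×0.635 + (1−0.334)·(1−0.642)·m_A, so m_A = 96.139/0.7616 = 126.24 kg/s.
K = (1−0.642)×126.24 + 165.45 = 210.65 kg/s.
Recycle B = (1−0.334)×210.65 = 140.29 kg/s.

140.3 kg/s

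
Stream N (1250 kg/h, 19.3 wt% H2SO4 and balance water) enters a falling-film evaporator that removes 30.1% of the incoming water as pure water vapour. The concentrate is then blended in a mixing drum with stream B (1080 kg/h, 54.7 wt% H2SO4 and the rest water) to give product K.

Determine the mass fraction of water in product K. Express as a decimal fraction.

Vapour removed = 0.301×0.807×1250 = 303.63 kg/h; concentrate = 946.37 kg/h.
water reaching the mixer = 705.12 (from concentrate) + 1080×0.453 = 1194.4 kg/h.
Product flow = 946.37 + 1080 = 2026.4 kg/h; water fraction = 0.589.

0.589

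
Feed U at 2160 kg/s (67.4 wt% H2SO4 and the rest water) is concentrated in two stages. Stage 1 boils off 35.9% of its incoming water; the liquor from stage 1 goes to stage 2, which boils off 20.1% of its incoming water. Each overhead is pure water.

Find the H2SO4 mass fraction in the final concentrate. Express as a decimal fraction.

0.801

water in feed = 2160×0.326 = 704.16 kg/s.
After stage 1: water left = (1−0.359)×704.16 = 451.37; stream total = 1907.2 kg/s.
After stage 2: water left = (1−0.201)×451.37 = 360.64; final concentrate = 1816.5 kg/s.
H2SO4 fraction = 1455.8/1816.5 = 0.801.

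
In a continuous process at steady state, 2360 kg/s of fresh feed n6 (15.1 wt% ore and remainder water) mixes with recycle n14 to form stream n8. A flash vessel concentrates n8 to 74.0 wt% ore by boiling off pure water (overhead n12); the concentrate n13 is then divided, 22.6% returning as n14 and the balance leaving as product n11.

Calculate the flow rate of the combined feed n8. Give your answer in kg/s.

Overall ore balance (none leaves overhead): ore in fresh feed = ore in product, i.e. 2360×0.151 = (1−0.226)·n13·0.740.
n13 = 356.36/(0.740×0.774) = 622.18 kg/s.
Recycle n14 = 0.226×622.18 = 140.61 kg/s.
Combined feed n8 = 2360 + 140.61 = 2500.6 kg/s.

2501 kg/s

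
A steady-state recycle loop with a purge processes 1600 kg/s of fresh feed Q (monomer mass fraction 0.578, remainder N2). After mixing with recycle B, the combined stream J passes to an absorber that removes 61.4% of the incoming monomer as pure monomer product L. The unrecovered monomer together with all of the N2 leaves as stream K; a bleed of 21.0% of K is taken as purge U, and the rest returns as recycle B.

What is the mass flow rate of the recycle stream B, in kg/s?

2946 kg/s

N2 enters only via Q and leaves only via the purge: 1600×0.422 = 0.210×(N2 in K), and the absorber passes all N2, so N2 in J = N2 in K = 3215.2 kg/s.
monomer in J: m_A = 1600×0.578 + (1−0.210)·(1−0.614)·m_A, so m_A = 924.8/0.6951 = 1330.5 kg/s.
K = (1−0.614)×1330.5 + 3215.2 = 3728.8 kg/s.
Recycle B = (1−0.210)×3728.8 = 2945.8 kg/s.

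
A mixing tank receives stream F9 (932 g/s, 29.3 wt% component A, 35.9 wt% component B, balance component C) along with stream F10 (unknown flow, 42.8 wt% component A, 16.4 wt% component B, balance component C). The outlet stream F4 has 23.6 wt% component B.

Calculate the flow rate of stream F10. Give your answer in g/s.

1592 g/s

Let F10 be the unknown flow. Total out = 932 + F10.
component B balance: 334.59 + 0.164·F10 = 0.236·(932 + F10)
(0.164 − 0.236)·F10 = 0.236×932 − 334.59 = -114.64
F10 = -114.64 / -0.072 = 1592.2 g/s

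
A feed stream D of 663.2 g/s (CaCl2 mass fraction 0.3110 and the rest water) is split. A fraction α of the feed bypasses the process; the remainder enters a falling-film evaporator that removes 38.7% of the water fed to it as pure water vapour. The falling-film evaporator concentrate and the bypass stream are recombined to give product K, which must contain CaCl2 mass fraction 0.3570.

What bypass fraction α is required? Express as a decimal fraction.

0.517

All 663.2×0.311 = 206.26 g/s of CaCl2 reaches K, so K = 206.26/0.357 = 577.75 g/s and vapour = 85.454 g/s.
The evaporator receives (1−α)·663.2 of feed at 0.689 water and removes 0.387 of that water:
0.387×0.689×(1−α)×663.2 = 85.454
(1−α) = 85.454/176.84 = 0.4832;  α = 0.5168.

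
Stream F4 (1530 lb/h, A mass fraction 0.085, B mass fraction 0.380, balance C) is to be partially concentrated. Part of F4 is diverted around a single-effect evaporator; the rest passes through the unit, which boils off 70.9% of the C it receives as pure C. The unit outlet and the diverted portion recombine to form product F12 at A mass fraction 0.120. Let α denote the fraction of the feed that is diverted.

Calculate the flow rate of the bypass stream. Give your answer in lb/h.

353.5 lb/h

All 1530×0.085 = 130.05 lb/h of A reaches F12, so F12 = 130.05/0.120 = 1083.8 lb/h and vapour = 446.25 lb/h.
The evaporator receives (1−α)·1530 of feed at 0.535 C and removes 0.709 of that C:
0.709×0.535×(1−α)×1530 = 446.25
(1−α) = 446.25/580.35 = 0.7689;  α = 0.2311.
Bypass flow = 0.2311×1530 = 353.54 lb/h.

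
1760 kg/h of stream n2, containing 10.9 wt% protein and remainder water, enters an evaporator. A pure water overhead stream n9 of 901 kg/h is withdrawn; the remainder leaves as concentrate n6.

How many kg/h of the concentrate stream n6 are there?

Concentrate = 1760 − 901 = 859 kg/h.

859 kg/h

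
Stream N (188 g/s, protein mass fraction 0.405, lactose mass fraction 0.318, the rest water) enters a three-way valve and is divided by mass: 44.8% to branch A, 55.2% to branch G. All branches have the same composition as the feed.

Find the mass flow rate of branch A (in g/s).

Branch A flow = 0.448×188 = 84.224 g/s.

84.22 g/s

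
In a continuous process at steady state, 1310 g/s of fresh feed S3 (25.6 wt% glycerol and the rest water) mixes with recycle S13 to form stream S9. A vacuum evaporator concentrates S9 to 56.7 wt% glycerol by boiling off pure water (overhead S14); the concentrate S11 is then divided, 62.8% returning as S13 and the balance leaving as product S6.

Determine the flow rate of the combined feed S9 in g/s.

2308 g/s

Overall glycerol balance (none leaves overhead): glycerol in fresh feed = glycerol in product, i.e. 1310×0.256 = (1−0.628)·S11·0.567.
S11 = 335.36/(0.567×0.372) = 1590 g/s.
Recycle S13 = 0.628×1590 = 998.49 g/s.
Combined feed S9 = 1310 + 998.49 = 2308.5 g/s.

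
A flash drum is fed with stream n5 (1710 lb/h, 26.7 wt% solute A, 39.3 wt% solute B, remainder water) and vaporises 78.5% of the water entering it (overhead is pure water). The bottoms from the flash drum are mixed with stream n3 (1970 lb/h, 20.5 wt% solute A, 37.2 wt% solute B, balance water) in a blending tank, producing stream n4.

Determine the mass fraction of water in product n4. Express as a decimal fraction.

0.297

Vapour removed = 0.785×0.340×1710 = 456.4 lb/h; concentrate = 1253.6 lb/h.
water reaching the mixer = 125 (from concentrate) + 1970×0.423 = 958.31 lb/h.
Product flow = 1253.6 + 1970 = 3223.6 lb/h; water fraction = 0.297.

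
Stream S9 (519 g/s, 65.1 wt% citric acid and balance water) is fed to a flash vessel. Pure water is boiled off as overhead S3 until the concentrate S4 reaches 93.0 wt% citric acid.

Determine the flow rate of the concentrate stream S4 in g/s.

citric acid is conserved: 519×0.651 = 337.87 g/s all reports to the concentrate.
Concentrate = 337.87/(target fraction) = 363.3 g/s.

363.3 g/s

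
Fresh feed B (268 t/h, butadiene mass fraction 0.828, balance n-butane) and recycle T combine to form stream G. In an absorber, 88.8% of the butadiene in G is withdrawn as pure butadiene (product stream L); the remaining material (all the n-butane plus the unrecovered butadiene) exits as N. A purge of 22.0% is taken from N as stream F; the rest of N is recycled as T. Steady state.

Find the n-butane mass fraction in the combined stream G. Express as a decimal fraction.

n-butane enters only via B and leaves only via the purge: 268×0.172 = 0.220×(n-butane in N), and the absorber passes all n-butane, so n-butane in G = n-butane in N = 209.53 t/h.
butadiene in G: m_A = 268×0.828 + (1−0.220)·(1−0.888)·m_A, so m_A = 221.9/0.9126 = 243.15 t/h.
G = 243.15 + 209.53 = 452.67 t/h.
n-butane fraction in G = 209.53/452.67 = 0.463.

0.463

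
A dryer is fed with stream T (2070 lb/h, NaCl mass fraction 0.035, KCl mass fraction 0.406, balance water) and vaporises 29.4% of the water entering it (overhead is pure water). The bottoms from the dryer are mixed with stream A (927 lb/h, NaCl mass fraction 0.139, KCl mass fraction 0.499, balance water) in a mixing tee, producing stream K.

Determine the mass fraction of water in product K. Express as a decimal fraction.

0.434

Vapour removed = 0.294×0.559×2070 = 340.2 lb/h; concentrate = 1729.8 lb/h.
water reaching the mixer = 816.93 (from concentrate) + 927×0.362 = 1152.5 lb/h.
Product flow = 1729.8 + 927 = 2656.8 lb/h; water fraction = 0.434.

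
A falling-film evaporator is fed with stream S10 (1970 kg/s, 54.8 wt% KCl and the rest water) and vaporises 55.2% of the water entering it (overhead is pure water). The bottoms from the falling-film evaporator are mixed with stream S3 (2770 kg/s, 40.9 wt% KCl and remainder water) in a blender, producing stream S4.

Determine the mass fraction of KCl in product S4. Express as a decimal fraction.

0.521

Vapour removed = 0.552×0.452×1970 = 491.52 kg/s; concentrate = 1478.5 kg/s.
KCl reaching the mixer = 1079.6 (from concentrate) + 2770×0.409 = 2212.5 kg/s.
Product flow = 1478.5 + 2770 = 4248.5 kg/s; KCl fraction = 0.521.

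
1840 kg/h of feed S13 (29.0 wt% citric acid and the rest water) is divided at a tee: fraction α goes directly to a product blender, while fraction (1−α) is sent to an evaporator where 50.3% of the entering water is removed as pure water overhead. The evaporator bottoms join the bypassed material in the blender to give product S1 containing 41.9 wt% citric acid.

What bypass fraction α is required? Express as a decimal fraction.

All 1840×0.290 = 533.6 kg/h of citric acid reaches S1, so S1 = 533.6/0.419 = 1273.5 kg/h and vapour = 566.49 kg/h.
The evaporator receives (1−α)·1840 of feed at 0.710 water and removes 0.503 of that water:
0.503×0.710×(1−α)×1840 = 566.49
(1−α) = 566.49/657.12 = 0.8621;  α = 0.1379.

0.138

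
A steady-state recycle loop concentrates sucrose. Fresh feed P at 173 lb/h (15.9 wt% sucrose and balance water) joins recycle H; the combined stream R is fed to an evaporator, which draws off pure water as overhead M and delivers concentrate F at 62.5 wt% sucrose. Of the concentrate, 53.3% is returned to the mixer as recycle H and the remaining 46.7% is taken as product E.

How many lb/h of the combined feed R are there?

223.2 lb/h

Overall sucrose balance (none leaves overhead): sucrose in fresh feed = sucrose in product, i.e. 173×0.159 = (1−0.533)·F·0.625.
F = 27.507/(0.625×0.467) = 94.242 lb/h.
Recycle H = 0.533×94.242 = 50.231 lb/h.
Combined feed R = 173 + 50.231 = 223.23 lb/h.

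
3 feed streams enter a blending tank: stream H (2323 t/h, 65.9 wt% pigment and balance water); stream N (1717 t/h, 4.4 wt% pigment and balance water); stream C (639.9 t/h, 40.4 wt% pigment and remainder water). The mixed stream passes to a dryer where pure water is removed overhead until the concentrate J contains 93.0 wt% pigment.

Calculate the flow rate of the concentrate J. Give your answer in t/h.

2005 t/h

pigment entering = 2323×0.659 + 1717×0.044 + 639.9×0.404 = 1864.9 t/h.
All pigment reports to J, so J = 1864.9/0.930 = 2005.3 t/h.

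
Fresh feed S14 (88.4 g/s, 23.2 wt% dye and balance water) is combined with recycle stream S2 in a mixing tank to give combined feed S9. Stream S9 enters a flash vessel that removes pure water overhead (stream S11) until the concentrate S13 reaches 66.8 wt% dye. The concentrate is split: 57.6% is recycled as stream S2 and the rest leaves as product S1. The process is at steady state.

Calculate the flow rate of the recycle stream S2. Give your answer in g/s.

41.71 g/s

Overall dye balance (none leaves overhead): dye in fresh feed = dye in product, i.e. 88.4×0.232 = (1−0.576)·S13·0.668.
S13 = 20.509/(0.668×0.424) = 72.41 g/s.
Recycle S2 = 0.576×72.41 = 41.708 g/s.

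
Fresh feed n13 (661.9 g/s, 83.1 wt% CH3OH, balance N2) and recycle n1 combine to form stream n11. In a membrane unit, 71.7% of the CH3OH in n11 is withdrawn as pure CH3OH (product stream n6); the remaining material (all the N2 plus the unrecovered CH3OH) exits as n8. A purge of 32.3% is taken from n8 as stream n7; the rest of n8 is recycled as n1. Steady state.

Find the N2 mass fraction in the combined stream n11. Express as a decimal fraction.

0.3373

N2 enters only via n13 and leaves only via the purge: 661.9×0.169 = 0.323×(N2 in n8), and the membrane unit passes all N2, so N2 in n11 = N2 in n8 = 346.32 g/s.
CH3OH in n11: m_A = 661.9×0.831 + (1−0.323)·(1−0.717)·m_A, so m_A = 550.04/0.8084 = 680.4 g/s.
n11 = 680.4 + 346.32 = 1026.7 g/s.
N2 fraction in n11 = 346.32/1026.7 = 0.3373.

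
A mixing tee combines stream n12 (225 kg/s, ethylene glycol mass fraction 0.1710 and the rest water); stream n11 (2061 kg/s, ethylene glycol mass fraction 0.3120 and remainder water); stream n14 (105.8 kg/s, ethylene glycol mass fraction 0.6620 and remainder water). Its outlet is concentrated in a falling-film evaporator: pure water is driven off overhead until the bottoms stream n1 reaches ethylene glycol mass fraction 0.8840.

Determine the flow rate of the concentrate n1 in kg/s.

850.2 kg/s

ethylene glycol entering = 225×0.171 + 2061×0.312 + 105.8×0.662 = 751.55 kg/s.
All ethylene glycol reports to n1, so n1 = 751.55/0.884 = 850.17 kg/s.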